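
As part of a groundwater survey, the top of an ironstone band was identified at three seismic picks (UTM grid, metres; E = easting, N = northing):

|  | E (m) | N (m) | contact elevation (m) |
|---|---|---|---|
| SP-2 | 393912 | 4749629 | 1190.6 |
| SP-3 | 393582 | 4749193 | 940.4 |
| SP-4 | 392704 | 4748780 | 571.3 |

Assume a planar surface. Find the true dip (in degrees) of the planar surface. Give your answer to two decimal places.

24.73°

Let the plane be z = a·E + b·N + c.
SP-3−SP-2: −330a − 436b = −250.2;  SP-4−SP-2: −1208a − 849b = −619.3.
Solving gives a = 0.23363, b = 0.39702.
Gradient magnitude |∇z| = √(a² + b²) = √(0.05458 + 0.15762) = 0.46066.
True dip = arctan(0.46066) = 24.73°, dipping toward SSW (azimuth ≈ 210°).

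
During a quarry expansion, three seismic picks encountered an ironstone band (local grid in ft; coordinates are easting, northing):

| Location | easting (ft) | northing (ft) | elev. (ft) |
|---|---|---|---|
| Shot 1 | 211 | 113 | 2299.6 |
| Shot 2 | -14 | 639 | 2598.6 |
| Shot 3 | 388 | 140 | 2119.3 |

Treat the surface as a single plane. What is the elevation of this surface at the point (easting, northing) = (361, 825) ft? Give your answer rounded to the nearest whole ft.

Let the plane be z = a·easting + b·northing + c.
Shot 2−Shot 1: −225a + 526b = 299;  Shot 3−Shot 1: 177a + 27b = −180.3.
Solving gives a = −1.03765, b = 0.12458.
Then c = 2299.6 − a·211 − b·113 = 2504.47.
At (361, 825): z = −374.6 + 102.8 + 2504.47 = 2232.7 ft.

2233 ft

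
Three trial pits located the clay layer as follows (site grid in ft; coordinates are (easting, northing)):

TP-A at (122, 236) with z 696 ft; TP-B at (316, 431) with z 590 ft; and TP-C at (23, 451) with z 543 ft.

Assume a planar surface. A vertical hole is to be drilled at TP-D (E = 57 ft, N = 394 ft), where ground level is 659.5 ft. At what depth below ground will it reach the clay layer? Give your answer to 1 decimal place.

Two edge vectors: TP-A→TP-B = (194, 195, -106), TP-A→TP-C = (-99, 215, -153).
Normal n = (TP-A→TP-B) × (TP-A→TP-C) = (-7045, 40176, 61015).
So ∂z/∂E = −n_x/n_z = 0.11546 and ∂z/∂N = −n_y/n_z = −0.65846.
Intercept c from TP-A: 696 − 14.09 + 155.40 = 837.31.
At (57, 394): z_contact = 6.58 − 259.43 + 837.31 = 584.46 ft.
Depth below ground = 659.5 − 584.46 = 75.0 ft.

75.0 ft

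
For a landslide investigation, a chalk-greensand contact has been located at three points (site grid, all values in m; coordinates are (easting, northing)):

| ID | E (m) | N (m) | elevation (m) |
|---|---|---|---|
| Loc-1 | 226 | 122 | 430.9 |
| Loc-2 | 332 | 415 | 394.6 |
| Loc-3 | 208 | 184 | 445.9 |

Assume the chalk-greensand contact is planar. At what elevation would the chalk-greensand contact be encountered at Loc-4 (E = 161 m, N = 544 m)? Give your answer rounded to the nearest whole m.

501 m

Two edge vectors: Loc-1→Loc-2 = (106, 293, -36.3), Loc-1→Loc-3 = (-18, 62, 15).
Normal n = (Loc-1→Loc-2) × (Loc-1→Loc-3) = (6645.6, -936.6, 11846).
So ∂z/∂E = −n_x/n_z = −0.56100 and ∂z/∂N = −n_y/n_z = 0.07906.
Intercept c from Loc-1: 430.9 + 126.79 − 9.65 = 548.04.
At (161, 544): z = −90.3 + 43.0 + 548.04 = 500.7 m.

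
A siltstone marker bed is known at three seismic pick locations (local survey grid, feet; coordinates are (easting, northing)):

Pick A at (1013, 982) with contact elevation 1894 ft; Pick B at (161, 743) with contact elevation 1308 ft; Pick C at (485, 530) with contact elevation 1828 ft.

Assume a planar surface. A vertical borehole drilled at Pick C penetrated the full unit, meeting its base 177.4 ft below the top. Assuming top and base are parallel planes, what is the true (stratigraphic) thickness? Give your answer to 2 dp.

104.50 ft

Two edge vectors: Pick A→Pick B = (-852, -239, -586), Pick A→Pick C = (-528, -452, -66).
Normal n = (Pick A→Pick B) × (Pick A→Pick C) = (-249098, 253176, 258912).
So ∂z/∂E = −n_x/n_z = 0.96210 and ∂z/∂N = −n_y/n_z = −0.97785.
|∇z| = √(a²+b²) = 1.37179, so dip δ = arctan(1.37179) = 53.91°.
True thickness = vertical thickness × cos δ = 177.4 × cos 53.91° = 104.50 ft.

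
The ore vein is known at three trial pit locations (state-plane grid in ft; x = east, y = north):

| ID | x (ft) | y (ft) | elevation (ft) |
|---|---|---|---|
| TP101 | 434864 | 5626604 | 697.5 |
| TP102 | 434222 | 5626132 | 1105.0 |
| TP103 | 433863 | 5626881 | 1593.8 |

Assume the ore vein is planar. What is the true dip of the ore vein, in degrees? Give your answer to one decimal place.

40.8°

Two edge vectors: TP101→TP102 = (-642, -472, 407.5), TP101→TP103 = (-1001, 277, 896.3).
Normal n = (TP101→TP102) × (TP101→TP103) = (-535931.1, 167517.1, -650306).
So ∂z/∂x = −n_x/n_z = −0.82412 and ∂z/∂y = −n_y/n_z = 0.25760.
Gradient magnitude |∇z| = √(a² + b²) = √(0.67918 + 0.06636) = 0.86344.
True dip = arctan(0.86344) = 40.8°, dipping toward ESE (azimuth ≈ 107°).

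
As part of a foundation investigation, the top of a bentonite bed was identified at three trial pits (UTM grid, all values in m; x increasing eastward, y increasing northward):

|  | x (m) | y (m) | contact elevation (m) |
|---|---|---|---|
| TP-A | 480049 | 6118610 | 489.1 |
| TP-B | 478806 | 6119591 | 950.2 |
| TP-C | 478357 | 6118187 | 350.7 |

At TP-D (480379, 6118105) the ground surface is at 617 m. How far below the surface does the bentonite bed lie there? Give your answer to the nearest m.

357 m

Two edge vectors: TP-A→TP-B = (-1243, 981, 461.1), TP-A→TP-C = (-1692, -423, -138.4).
Normal n = (TP-A→TP-B) × (TP-A→TP-C) = (59274.9, -952212.4, 2185641).
So ∂z/∂x = −n_x/n_z = −0.02712014 and ∂z/∂y = −n_y/n_z = 0.43566734.
Intercept c from TP-A: 489.1 + 13019.00 − 2665678.54 = −2652170.44.
At (480379, 6118105): z_contact = −13027.9 + 2665458.5 − 2652170.44 = 260.1 m.
Depth below ground = 617 − 260.1 = 357 m.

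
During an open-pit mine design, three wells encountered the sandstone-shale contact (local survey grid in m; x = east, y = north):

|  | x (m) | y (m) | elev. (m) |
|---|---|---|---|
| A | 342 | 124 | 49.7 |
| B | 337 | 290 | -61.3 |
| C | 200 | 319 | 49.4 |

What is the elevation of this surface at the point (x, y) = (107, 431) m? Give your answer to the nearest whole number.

60 m

Let the plane be z = a·x + b·y + c.
B−A: −5a + 166b = −111;  C−A: −142a + 195b = −0.3.
Solving gives a = −0.95567, b = −0.69746.
Then c = 49.7 − a·342 − b·124 = 463.02.
At (107, 431): z = −102.3 − 300.6 + 463.02 = 60.2 m.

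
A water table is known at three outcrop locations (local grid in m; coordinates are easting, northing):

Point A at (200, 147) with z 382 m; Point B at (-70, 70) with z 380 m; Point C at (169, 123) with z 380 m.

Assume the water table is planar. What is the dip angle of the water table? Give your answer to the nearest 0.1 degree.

Two edge vectors: Point A→Point B = (-270, -77, -2), Point A→Point C = (-31, -24, -2).
Normal n = (Point A→Point B) × (Point A→Point C) = (106, -478, 4093).
So ∂z/∂easting = −n_x/n_z = −0.02590 and ∂z/∂northing = −n_y/n_z = 0.11678.
Gradient magnitude |∇z| = √(a² + b²) = √(0.00067 + 0.01364) = 0.11962.
True dip = arctan(0.11962) = 6.8°, dipping toward SSE (azimuth ≈ 167°).

6.8°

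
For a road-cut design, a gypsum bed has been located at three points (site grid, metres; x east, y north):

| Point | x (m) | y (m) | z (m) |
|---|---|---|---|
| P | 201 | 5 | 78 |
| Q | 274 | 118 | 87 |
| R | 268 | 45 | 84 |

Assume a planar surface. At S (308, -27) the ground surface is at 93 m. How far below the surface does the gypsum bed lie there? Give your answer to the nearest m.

Let the plane be z = a·x + b·y + c.
Q−P: 73a + 113b = 9;  R−P: 67a + 40b = 6.
Solving gives a = 0.06837, b = 0.03548.
Then c = 78 − a·201 − b·5 = 64.08.
At (308, -27): z_contact = 21.1 − 1.0 + 64.08 = 84.2 m.
Depth below ground = 93 − 84.2 = 9 m.

9 m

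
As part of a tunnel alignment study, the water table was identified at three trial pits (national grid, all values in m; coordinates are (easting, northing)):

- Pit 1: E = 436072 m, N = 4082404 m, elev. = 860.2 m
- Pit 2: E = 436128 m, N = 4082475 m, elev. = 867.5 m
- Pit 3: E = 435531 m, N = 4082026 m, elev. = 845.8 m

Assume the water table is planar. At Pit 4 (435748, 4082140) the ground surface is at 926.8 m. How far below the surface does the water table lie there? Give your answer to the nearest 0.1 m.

82.1 m

Let the plane be z = a·E + b·N + c.
Pit 2−Pit 1: 56a + 71b = 7.3;  Pit 3−Pit 1: −541a − 378b = −14.4.
Solving gives a = −0.100736531, b = 0.182271067.
Then c = 860.2 − a·436072 − b·4082404 = −699315.55.
At (435748, 4082140): z_contact = −43895.74 + 744056.01 − 699315.55 = 844.72 m.
Depth below ground = 926.8 − 844.72 = 82.1 m.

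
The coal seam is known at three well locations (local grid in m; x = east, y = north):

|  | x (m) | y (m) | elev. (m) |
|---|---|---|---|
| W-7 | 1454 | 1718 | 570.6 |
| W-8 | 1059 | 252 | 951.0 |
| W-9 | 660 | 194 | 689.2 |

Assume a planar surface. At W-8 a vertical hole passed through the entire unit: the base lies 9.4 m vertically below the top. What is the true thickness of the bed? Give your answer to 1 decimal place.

7.2 m

Two edge vectors: W-7→W-8 = (-395, -1466, 380.4), W-7→W-9 = (-794, -1524, 118.6).
Normal n = (W-7→W-8) × (W-7→W-9) = (405862, -255190.6, -562024).
So ∂z/∂x = −n_x/n_z = 0.72214 and ∂z/∂y = −n_y/n_z = −0.45406.
|∇z| = √(a²+b²) = 0.85303, so dip δ = arctan(0.85303) = 40.47°.
True thickness = vertical thickness × cos δ = 9.4 × cos 40.47° = 7.2 m.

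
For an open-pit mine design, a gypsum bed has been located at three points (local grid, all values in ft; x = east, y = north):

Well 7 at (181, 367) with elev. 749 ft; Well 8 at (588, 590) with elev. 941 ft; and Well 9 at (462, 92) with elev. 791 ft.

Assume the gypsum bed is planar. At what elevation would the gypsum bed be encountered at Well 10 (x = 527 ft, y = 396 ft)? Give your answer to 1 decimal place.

878.3 ft

Two edge vectors: Well 7→Well 8 = (407, 223, 192), Well 7→Well 9 = (281, -275, 42).
Normal n = (Well 7→Well 8) × (Well 7→Well 9) = (62166, 36858, -174588).
So ∂z/∂x = −n_x/n_z = 0.35607 and ∂z/∂y = −n_y/n_z = 0.21111.
Intercept c from Well 7: 749 − 64.45 − 77.48 = 607.07.
At (527, 396): z = 187.7 + 83.6 + 607.07 = 878.3 ft.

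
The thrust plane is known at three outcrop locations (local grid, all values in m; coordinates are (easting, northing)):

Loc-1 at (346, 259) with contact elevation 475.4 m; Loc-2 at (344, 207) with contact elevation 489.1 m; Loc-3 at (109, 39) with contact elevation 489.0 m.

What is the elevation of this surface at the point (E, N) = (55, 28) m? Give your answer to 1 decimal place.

481.5 m

Let the plane be z = a·E + b·N + c.
Loc-2−Loc-1: −2a − 52b = 13.7;  Loc-3−Loc-1: −237a − 220b = 13.6.
Solving gives a = 0.19411, b = −0.27093.
Then c = 475.4 − a·346 − b·259 = 478.41.
At (55, 28): z = 10.7 − 7.6 + 478.41 = 481.5 m.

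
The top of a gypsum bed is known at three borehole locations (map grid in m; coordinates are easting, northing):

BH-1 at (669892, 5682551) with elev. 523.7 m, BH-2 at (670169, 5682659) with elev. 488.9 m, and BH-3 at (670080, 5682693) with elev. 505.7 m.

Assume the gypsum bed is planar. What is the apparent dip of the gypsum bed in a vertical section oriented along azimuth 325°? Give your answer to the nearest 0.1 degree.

Let the plane be z = a·easting + b·northing + c.
BH-2−BH-1: 277a + 108b = −34.8;  BH-3−BH-1: 188a + 142b = −18.
Solving gives a = −0.15752, b = 0.08179.
Unit vector along 325° is (sin 325°, cos 325°) = (-0.5736, 0.8192).
Slope in that direction = a·(-0.5736) + b·(0.8192) = 0.15735.
Apparent dip = arctan|0.15735| = 8.9° (true dip is 10.1°, so apparent ≤ true as expected).

8.9°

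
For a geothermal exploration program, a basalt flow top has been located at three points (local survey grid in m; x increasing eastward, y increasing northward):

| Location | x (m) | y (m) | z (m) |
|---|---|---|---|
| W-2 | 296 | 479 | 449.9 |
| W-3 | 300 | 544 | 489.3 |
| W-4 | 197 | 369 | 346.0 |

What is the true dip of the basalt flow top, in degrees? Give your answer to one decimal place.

Let the plane be z = a·x + b·y + c.
W-3−W-2: 4a + 65b = 39.4;  W-4−W-2: −99a − 110b = −103.9.
Solving gives a = 0.40359, b = 0.58132.
Gradient magnitude |∇z| = √(a² + b²) = √(0.16288 + 0.33793) = 0.70768.
True dip = arctan(0.70768) = 35.3°, dipping toward SW (azimuth ≈ 215°).

35.3°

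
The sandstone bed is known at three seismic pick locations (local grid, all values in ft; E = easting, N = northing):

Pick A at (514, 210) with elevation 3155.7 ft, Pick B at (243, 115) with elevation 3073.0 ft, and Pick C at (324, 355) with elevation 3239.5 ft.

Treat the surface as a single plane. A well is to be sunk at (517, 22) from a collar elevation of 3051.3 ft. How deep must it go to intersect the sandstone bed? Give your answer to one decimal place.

Let the plane be z = a·E + b·N + c.
Pick B−Pick A: −271a − 95b = −82.7;  Pick C−Pick A: −190a + 145b = 83.8.
Solving gives a = 0.07029, b = 0.67003.
Then c = 3155.7 − a·514 − b·210 = 2978.87.
At (517, 22): z_contact = 36.34 + 14.74 + 2978.87 = 3029.95 ft.
Depth below ground = 3051.3 − 3029.95 = 21.4 ft.

21.4 ft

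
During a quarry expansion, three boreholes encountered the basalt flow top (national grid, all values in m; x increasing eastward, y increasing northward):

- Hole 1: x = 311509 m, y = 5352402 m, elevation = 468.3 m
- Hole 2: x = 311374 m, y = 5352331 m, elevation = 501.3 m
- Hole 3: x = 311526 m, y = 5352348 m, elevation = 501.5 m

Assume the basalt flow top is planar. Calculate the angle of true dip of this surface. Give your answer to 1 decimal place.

Let the plane be z = a·x + b·y + c.
Hole 2−Hole 1: −135a − 71b = 33;  Hole 3−Hole 1: 17a − 54b = 33.2.
Solving gives a = 0.06769, b = −0.59350.
Gradient magnitude |∇z| = √(a² + b²) = √(0.00458 + 0.35225) = 0.59735.
True dip = arctan(0.59735) = 30.9°, dipping toward N (azimuth ≈ 353°).

30.9°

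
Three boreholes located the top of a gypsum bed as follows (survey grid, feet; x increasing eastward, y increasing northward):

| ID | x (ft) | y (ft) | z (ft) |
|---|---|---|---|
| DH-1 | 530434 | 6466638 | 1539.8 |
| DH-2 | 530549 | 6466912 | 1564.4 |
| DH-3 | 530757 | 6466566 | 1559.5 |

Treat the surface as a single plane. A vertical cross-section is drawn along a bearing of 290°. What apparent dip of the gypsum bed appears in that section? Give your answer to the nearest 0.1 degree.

2.8°

Two edge vectors: DH-1→DH-2 = (115, 274, 24.6), DH-1→DH-3 = (323, -72, 19.7).
Normal n = (DH-1→DH-2) × (DH-1→DH-3) = (7169, 5680.3, -96782).
So ∂z/∂x = −n_x/n_z = 0.07407 and ∂z/∂y = −n_y/n_z = 0.05869.
Unit vector along 290° is (sin 290°, cos 290°) = (-0.9397, 0.3420).
Slope in that direction = a·(-0.9397) + b·(0.3420) = −0.04953.
Apparent dip = arctan|0.04953| = 2.8° (true dip is 5.4°, so apparent ≤ true as expected).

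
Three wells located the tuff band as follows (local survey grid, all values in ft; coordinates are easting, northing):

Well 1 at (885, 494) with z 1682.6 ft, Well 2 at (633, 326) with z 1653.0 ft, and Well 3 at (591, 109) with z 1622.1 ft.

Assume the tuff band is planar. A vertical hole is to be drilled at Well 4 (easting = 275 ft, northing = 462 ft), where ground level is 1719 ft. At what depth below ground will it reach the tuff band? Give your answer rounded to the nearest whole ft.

57 ft

Let the plane be z = a·easting + b·northing + c.
Well 2−Well 1: −252a − 168b = −29.6;  Well 3−Well 1: −294a − 385b = −60.5.
Solving gives a = 0.02587, b = 0.13739.
Then c = 1682.6 − a·885 − b·494 = 1591.84.
At (275, 462): z_contact = 7.1 + 63.5 + 1591.84 = 1662.4 ft.
Depth below ground = 1719 − 1662.4 = 57 ft.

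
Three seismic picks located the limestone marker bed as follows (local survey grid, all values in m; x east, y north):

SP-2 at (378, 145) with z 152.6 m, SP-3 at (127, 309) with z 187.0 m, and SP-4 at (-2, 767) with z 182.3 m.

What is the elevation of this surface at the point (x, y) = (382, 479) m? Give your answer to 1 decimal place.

131.9 m

Let the plane be z = a·x + b·y + c.
SP-3−SP-2: −251a + 164b = 34.4;  SP-4−SP-2: −380a + 622b = 29.7.
Solving gives a = −0.17618, b = −0.05988.
Then c = 152.6 − a·378 − b·145 = 227.88.
At (382, 479): z = −67.3 − 28.7 + 227.88 = 131.9 m.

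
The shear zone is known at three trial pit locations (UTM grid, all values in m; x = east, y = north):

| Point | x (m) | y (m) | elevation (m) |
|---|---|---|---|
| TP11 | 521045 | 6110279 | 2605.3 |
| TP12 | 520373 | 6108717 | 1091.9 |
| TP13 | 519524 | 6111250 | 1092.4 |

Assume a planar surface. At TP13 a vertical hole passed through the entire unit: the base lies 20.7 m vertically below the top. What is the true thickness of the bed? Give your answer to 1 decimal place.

Two edge vectors: TP11→TP12 = (-672, -1562, -1513.4), TP11→TP13 = (-1521, 971, -1512.9).
Normal n = (TP11→TP12) × (TP11→TP13) = (3832661.2, 1285212.6, -3028314).
So ∂z/∂x = −n_x/n_z = 1.26561 and ∂z/∂y = −n_y/n_z = 0.42440.
|∇z| = √(a²+b²) = 1.33487, so dip δ = arctan(1.33487) = 53.16°.
True thickness = vertical thickness × cos δ = 20.7 × cos 53.16° = 12.4 m.

12.4 m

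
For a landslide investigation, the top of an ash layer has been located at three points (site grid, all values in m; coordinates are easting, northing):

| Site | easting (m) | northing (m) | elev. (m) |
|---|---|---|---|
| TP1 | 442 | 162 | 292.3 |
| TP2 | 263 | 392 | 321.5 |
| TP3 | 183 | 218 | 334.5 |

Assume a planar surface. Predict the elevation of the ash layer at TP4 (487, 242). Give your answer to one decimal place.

Let the plane be z = a·easting + b·northing + c.
TP2−TP1: −179a + 230b = 29.2;  TP3−TP1: −259a + 56b = 42.2.
Solving gives a = −0.16290, b = 0.00018.
Then c = 292.3 − a·442 − b·162 = 364.27.
At (487, 242): z = −79.3 + 0.0 + 364.27 = 285.0 m.

285.0 m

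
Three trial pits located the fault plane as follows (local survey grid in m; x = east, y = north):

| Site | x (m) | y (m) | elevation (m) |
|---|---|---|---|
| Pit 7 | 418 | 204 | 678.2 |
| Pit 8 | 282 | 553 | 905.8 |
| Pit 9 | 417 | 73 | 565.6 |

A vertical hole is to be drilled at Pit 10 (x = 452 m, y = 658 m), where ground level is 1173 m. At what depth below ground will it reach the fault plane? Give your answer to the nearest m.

89 m

Let the plane be z = a·x + b·y + c.
Pit 8−Pit 7: −136a + 349b = 227.6;  Pit 9−Pit 7: −1a − 131b = −112.6.
Solving gives a = 0.52198, b = 0.85556.
Then c = 678.2 − a·418 − b·204 = 285.48.
At (452, 658): z_contact = 235.9 + 563.0 + 285.48 = 1084.4 m.
Depth below ground = 1173 − 1084.4 = 89 m.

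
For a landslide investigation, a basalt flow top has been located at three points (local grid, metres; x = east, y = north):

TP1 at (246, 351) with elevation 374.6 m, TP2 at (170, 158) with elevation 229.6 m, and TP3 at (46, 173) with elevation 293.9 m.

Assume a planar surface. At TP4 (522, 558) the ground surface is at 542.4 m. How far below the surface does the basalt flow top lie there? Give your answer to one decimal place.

91.7 m

Let the plane be z = a·x + b·y + c.
TP2−TP1: −76a − 193b = −145;  TP3−TP1: −200a − 178b = −80.7.
Solving gives a = −0.40822, b = 0.91205.
Then c = 374.6 − a·246 − b·351 = 154.89.
At (522, 558): z_contact = −213.09 + 508.92 + 154.89 = 450.72 m.
Depth below ground = 542.4 − 450.72 = 91.7 m.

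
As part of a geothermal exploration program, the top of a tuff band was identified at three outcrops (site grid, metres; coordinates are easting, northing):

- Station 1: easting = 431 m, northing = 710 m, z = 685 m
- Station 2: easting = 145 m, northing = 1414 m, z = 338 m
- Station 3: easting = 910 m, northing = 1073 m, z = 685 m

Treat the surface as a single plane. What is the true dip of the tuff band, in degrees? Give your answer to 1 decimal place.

Two edge vectors: Station 1→Station 2 = (-286, 704, -347), Station 1→Station 3 = (479, 363, 0).
Normal n = (Station 1→Station 2) × (Station 1→Station 3) = (125961, -166213, -441034).
So ∂z/∂easting = −n_x/n_z = 0.28560 and ∂z/∂northing = −n_y/n_z = −0.37687.
Gradient magnitude |∇z| = √(a² + b²) = √(0.08157 + 0.14203) = 0.47287.
True dip = arctan(0.47287) = 25.3°, dipping toward NW (azimuth ≈ 323°).

25.3°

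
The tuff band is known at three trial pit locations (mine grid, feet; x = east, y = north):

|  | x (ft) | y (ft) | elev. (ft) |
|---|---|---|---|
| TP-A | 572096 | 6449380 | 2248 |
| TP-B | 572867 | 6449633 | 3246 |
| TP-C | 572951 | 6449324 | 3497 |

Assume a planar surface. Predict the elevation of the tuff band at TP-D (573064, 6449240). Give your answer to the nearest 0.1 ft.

3694.5 ft

Let the plane be z = a·x + b·y + c.
TP-B−TP-A: 771a + 253b = 998;  TP-C−TP-A: 855a − 56b = 1249.
Solving gives a = 1.433132556, b = −0.422708302.
Then c = 2248 − a·572096 − b·6449380 = 1908565.07.
At (573064, 6449240): z = 821276.7 − 2726147.3 + 1908565.07 = 3694.5 ft.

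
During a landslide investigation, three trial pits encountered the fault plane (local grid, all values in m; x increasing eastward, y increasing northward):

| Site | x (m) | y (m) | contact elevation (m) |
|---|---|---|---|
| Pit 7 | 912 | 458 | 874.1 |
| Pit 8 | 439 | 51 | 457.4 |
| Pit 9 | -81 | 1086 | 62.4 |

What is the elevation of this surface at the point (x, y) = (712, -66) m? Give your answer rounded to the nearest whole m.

Let the plane be z = a·x + b·y + c.
Pit 8−Pit 7: −473a − 407b = −416.7;  Pit 9−Pit 7: −993a + 628b = −811.7.
Solving gives a = 0.84434, b = 0.04257.
Then c = 874.1 − a·912 − b·458 = 84.56.
At (712, -66): z = 601.2 − 2.8 + 84.56 = 682.9 m.

683 m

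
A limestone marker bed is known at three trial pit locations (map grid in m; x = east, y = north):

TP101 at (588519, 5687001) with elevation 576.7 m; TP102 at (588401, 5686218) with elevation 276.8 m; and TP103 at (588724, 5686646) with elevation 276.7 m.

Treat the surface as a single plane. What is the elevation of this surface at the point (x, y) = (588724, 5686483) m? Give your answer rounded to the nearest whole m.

Two edge vectors: TP101→TP102 = (-118, -783, -299.9), TP101→TP103 = (205, -355, -300).
Normal n = (TP101→TP102) × (TP101→TP103) = (128435.5, -96879.5, 202405).
So ∂z/∂x = −n_x/n_z = −0.63454707 and ∂z/∂y = −n_y/n_z = 0.47864183.
Intercept c from TP101: 576.7 + 373443.01 − 2722036.58 = −2348016.87.
At (588724, 5686483): z = −373573.1 + 2721788.6 − 2348016.87 = 198.7 m.

199 m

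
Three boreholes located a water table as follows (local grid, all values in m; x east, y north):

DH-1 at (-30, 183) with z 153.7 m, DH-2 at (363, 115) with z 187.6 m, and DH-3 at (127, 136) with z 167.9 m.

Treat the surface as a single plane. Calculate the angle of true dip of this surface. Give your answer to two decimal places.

4.98°

Two edge vectors: DH-1→DH-2 = (393, -68, 33.9), DH-1→DH-3 = (157, -47, 14.2).
Normal n = (DH-1→DH-2) × (DH-1→DH-3) = (627.7, -258.3, -7795).
So ∂z/∂x = −n_x/n_z = 0.08053 and ∂z/∂y = −n_y/n_z = −0.03314.
Gradient magnitude |∇z| = √(a² + b²) = √(0.00648 + 0.00110) = 0.08708.
True dip = arctan(0.08708) = 4.98°, dipping toward WNW (azimuth ≈ 292°).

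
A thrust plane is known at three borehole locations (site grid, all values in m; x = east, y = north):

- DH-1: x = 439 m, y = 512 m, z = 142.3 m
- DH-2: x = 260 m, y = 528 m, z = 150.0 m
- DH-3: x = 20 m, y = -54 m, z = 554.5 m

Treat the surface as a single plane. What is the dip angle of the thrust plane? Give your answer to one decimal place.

Two edge vectors: DH-1→DH-2 = (-179, 16, 7.7), DH-1→DH-3 = (-419, -566, 412.2).
Normal n = (DH-1→DH-2) × (DH-1→DH-3) = (10953.4, 70557.5, 108018).
So ∂z/∂x = −n_x/n_z = −0.10140 and ∂z/∂y = −n_y/n_z = −0.65320.
Gradient magnitude |∇z| = √(a² + b²) = √(0.01028 + 0.42667) = 0.66103.
True dip = arctan(0.66103) = 33.5°, dipping toward N (azimuth ≈ 009°).

33.5°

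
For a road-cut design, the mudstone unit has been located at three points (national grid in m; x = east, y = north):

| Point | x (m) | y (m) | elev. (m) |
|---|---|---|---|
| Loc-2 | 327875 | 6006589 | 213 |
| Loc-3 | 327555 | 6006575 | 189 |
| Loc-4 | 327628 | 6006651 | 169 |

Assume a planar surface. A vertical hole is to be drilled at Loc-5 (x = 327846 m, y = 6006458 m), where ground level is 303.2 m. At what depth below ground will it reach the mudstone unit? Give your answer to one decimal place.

47.0 m

Let the plane be z = a·x + b·y + c.
Loc-3−Loc-2: −320a − 14b = −24;  Loc-4−Loc-2: −247a + 62b = −44.
Solving gives a = 0.090308181, b = −0.349901279.
Then c = 213 − a·327875 − b·6006589 = 2072316.38.
At (327846, 6006458): z_contact = 29607.18 − 2101667.34 + 2072316.38 = 256.22 m.
Depth below ground = 303.2 − 256.22 = 47.0 m.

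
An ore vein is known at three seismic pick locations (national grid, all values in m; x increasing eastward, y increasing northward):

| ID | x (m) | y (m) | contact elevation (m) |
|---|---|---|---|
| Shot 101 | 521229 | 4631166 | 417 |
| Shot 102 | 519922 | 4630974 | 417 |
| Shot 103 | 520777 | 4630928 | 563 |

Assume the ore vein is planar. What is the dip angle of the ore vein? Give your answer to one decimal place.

40.7°

Let the plane be z = a·x + b·y + c.
Shot 102−Shot 101: −1307a − 192b = 0;  Shot 103−Shot 101: −452a − 238b = 146.
Solving gives a = 0.12499, b = −0.85081.
Gradient magnitude |∇z| = √(a² + b²) = √(0.01562 + 0.72388) = 0.85994.
True dip = arctan(0.85994) = 40.7°, dipping toward N (azimuth ≈ 352°).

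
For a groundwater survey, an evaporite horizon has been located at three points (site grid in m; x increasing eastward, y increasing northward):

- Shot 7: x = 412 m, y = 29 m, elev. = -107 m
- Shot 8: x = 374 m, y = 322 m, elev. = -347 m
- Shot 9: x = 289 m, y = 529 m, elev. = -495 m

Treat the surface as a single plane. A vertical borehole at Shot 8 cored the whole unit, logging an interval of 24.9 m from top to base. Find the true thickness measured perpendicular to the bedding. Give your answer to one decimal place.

18.1 m

Let the plane be z = a·x + b·y + c.
Shot 8−Shot 7: −38a + 293b = −240;  Shot 9−Shot 7: −123a + 500b = −388.
Solving gives a = −0.37068, b = −0.86719.
|∇z| = √(a²+b²) = 0.94309, so dip δ = arctan(0.94309) = 43.32°.
True thickness = vertical thickness × cos δ = 24.9 × cos 43.32° = 18.1 m.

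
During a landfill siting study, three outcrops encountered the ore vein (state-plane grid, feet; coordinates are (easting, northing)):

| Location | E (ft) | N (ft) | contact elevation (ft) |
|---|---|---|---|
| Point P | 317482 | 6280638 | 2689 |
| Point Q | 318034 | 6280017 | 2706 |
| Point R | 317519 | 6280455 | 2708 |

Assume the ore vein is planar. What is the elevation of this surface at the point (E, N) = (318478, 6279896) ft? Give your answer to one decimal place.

Let the plane be z = a·E + b·N + c.
Point Q−Point P: 552a − 621b = 17;  Point R−Point P: 37a − 183b = 19.
Solving gives a = −0.111328951, b = −0.126334269.
Then c = 2689 − a·317482 − b·6280638 = 831493.75.
At (318478, 6279896): z = −35455.8 − 793366.1 + 831493.75 = 2671.9 ft.

2671.9 ft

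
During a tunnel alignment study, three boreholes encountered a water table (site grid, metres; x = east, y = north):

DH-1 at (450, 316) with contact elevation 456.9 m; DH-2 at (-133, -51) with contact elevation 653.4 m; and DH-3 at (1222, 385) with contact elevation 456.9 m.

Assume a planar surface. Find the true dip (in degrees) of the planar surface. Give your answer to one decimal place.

32.1°

Two edge vectors: DH-1→DH-2 = (-583, -367, 196.5), DH-1→DH-3 = (772, 69, 0).
Normal n = (DH-1→DH-2) × (DH-1→DH-3) = (-13558.5, 151698, 243097).
So ∂z/∂x = −n_x/n_z = 0.05577 and ∂z/∂y = −n_y/n_z = −0.62402.
Gradient magnitude |∇z| = √(a² + b²) = √(0.00311 + 0.38940) = 0.62651.
True dip = arctan(0.62651) = 32.1°, dipping toward N (azimuth ≈ 355°).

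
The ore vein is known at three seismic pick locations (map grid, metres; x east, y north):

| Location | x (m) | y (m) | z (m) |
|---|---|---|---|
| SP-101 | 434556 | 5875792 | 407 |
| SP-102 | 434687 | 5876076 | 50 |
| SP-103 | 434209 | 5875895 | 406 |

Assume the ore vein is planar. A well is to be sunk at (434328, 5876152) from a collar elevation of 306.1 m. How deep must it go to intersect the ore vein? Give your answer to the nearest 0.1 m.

Two edge vectors: SP-101→SP-102 = (131, 284, -357), SP-101→SP-103 = (-347, 103, -1).
Normal n = (SP-101→SP-102) × (SP-101→SP-103) = (36487, 124010, 112041).
So ∂z/∂x = −n_x/n_z = −0.325657572 and ∂z/∂y = −n_y/n_z = −1.106826965.
Intercept c from SP-101: 407 + 141516.45 + 6503485.03 = 6645408.48.
At (434328, 5876152): z_contact = −141442.20 − 6503883.48 + 6645408.48 = 82.79 m.
Depth below ground = 306.1 − 82.79 = 223.3 m.

223.3 m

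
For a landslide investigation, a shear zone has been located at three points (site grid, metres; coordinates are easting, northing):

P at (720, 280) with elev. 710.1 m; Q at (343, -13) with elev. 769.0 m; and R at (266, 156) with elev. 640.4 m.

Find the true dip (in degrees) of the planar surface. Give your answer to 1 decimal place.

Let the plane be z = a·easting + b·northing + c.
Q−P: −377a − 293b = 58.9;  R−P: −454a − 124b = −69.7.
Solving gives a = 0.32137, b = −0.61452.
Gradient magnitude |∇z| = √(a² + b²) = √(0.10328 + 0.37764) = 0.69348.
True dip = arctan(0.69348) = 34.7°, dipping toward NNW (azimuth ≈ 332°).

34.7°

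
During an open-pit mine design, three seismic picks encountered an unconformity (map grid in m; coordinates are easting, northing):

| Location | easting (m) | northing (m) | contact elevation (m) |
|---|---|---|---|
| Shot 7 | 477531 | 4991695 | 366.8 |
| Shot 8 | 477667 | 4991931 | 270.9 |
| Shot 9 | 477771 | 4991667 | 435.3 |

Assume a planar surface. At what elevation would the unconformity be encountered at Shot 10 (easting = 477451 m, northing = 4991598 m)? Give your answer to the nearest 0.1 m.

Two edge vectors: Shot 7→Shot 8 = (136, 236, -95.9), Shot 7→Shot 9 = (240, -28, 68.5).
Normal n = (Shot 7→Shot 8) × (Shot 7→Shot 9) = (13480.8, -32332, -60448).
So ∂z/∂easting = −n_x/n_z = 0.223014823 and ∂z/∂northing = −n_y/n_z = −0.534872949.
Intercept c from Shot 7: 366.8 − 106496.49 + 2669922.62 = 2563792.93.
At (477451, 4991598): z = 106478.7 − 2669870.7 + 2563792.93 = 400.8 m.

400.8 m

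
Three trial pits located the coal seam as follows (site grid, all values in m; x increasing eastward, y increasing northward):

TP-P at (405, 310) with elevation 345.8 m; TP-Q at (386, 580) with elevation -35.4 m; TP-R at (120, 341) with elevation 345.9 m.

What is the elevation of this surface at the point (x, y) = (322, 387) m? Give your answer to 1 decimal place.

249.1 m

Let the plane be z = a·x + b·y + c.
TP-Q−TP-P: −19a + 270b = −381.2;  TP-R−TP-P: −285a + 31b = 0.1.
Solving gives a = −0.15511, b = −1.42277.
Then c = 345.8 − a·405 − b·310 = 849.68.
At (322, 387): z = −49.9 − 550.6 + 849.68 = 249.1 m.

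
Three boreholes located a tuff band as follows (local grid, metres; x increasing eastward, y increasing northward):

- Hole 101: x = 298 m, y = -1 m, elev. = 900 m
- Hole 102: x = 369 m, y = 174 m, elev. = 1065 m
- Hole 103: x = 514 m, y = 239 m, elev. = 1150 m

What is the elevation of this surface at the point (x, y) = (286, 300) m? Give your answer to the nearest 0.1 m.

1157.0 m

Two edge vectors: Hole 101→Hole 102 = (71, 175, 165), Hole 101→Hole 103 = (216, 240, 250).
Normal n = (Hole 101→Hole 102) × (Hole 101→Hole 103) = (4150, 17890, -20760).
So ∂z/∂x = −n_x/n_z = 0.19990 and ∂z/∂y = −n_y/n_z = 0.86175.
Intercept c from Hole 101: 900 − 59.57 + 0.86 = 841.29.
At (286, 300): z = 57.2 + 258.5 + 841.29 = 1157.0 m.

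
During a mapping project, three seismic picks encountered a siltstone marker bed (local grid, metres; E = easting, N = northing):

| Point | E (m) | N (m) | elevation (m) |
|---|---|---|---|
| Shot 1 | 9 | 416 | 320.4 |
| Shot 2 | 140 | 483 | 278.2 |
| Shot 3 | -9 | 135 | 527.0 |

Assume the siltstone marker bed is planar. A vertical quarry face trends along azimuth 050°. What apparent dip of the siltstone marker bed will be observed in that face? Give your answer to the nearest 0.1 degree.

Let the plane be z = a·E + b·N + c.
Shot 2−Shot 1: 131a + 67b = −42.2;  Shot 3−Shot 1: −18a − 281b = 206.6.
Solving gives a = 0.05572, b = −0.73880.
Unit vector along 050° is (sin 50°, cos 50°) = (0.7660, 0.6428).
Slope in that direction = a·(0.7660) + b·(0.6428) = −0.43221.
Apparent dip = arctan|0.43221| = 23.4° (true dip is 36.5°, so apparent ≤ true as expected).

23.4°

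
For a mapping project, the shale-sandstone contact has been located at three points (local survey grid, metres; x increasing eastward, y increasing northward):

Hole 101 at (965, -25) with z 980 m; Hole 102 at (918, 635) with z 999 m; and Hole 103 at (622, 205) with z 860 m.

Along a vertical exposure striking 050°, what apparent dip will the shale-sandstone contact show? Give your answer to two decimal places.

18.43°

Let the plane be z = a·x + b·y + c.
Hole 102−Hole 101: −47a + 660b = 19;  Hole 103−Hole 101: −343a + 230b = −120.
Solving gives a = 0.38767, b = 0.05639.
Unit vector along 050° is (sin 50°, cos 50°) = (0.7660, 0.6428).
Slope in that direction = a·(0.7660) + b·(0.6428) = 0.33322.
Apparent dip = arctan|0.33322| = 18.43° (true dip is 21.4°, so apparent ≤ true as expected).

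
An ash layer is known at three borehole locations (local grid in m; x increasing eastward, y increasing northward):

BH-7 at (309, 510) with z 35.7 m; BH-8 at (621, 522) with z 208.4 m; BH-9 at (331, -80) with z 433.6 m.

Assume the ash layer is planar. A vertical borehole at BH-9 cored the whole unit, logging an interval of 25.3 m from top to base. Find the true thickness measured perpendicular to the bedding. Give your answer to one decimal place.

19.1 m

Two edge vectors: BH-7→BH-8 = (312, 12, 172.7), BH-7→BH-9 = (22, -590, 397.9).
Normal n = (BH-7→BH-8) × (BH-7→BH-9) = (106667.8, -120345.4, -184344).
So ∂z/∂x = −n_x/n_z = 0.57863 and ∂z/∂y = −n_y/n_z = −0.65283.
|∇z| = √(a²+b²) = 0.87236, so dip δ = arctan(0.87236) = 41.10°.
True thickness = vertical thickness × cos δ = 25.3 × cos 41.10° = 19.1 m.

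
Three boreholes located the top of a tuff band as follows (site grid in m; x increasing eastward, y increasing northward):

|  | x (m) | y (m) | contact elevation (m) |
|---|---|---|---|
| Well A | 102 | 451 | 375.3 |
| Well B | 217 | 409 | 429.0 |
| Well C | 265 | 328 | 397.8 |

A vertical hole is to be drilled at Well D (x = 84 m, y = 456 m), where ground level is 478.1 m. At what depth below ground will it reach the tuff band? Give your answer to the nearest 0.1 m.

Two edge vectors: Well A→Well B = (115, -42, 53.7), Well A→Well C = (163, -123, 22.5).
Normal n = (Well A→Well B) × (Well A→Well C) = (5660.1, 6165.6, -7299).
So ∂z/∂x = −n_x/n_z = 0.77546 and ∂z/∂y = −n_y/n_z = 0.84472.
Intercept c from Well A: 375.3 − 79.10 − 380.97 = −84.77.
At (84, 456): z_contact = 65.14 + 385.19 − 84.77 = 365.57 m.
Depth below ground = 478.1 − 365.57 = 112.5 m.

112.5 m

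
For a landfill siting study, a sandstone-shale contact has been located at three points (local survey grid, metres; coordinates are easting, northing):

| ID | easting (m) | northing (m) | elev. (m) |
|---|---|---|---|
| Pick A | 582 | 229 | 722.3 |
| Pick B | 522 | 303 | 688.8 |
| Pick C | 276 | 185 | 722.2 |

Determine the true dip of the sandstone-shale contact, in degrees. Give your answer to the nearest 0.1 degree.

22.3°

Let the plane be z = a·easting + b·northing + c.
Pick B−Pick A: −60a + 74b = −33.5;  Pick C−Pick A: −306a − 44b = −0.1.
Solving gives a = 0.05859, b = −0.40520.
Gradient magnitude |∇z| = √(a² + b²) = √(0.00343 + 0.16418) = 0.40941.
True dip = arctan(0.40941) = 22.3°, dipping toward N (azimuth ≈ 352°).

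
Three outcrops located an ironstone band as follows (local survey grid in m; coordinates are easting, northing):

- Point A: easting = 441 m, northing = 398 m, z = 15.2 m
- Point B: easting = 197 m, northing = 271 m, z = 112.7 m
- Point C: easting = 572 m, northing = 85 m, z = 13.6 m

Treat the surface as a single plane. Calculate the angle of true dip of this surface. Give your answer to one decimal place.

Two edge vectors: Point A→Point B = (-244, -127, 97.5), Point A→Point C = (131, -313, -1.6).
Normal n = (Point A→Point B) × (Point A→Point C) = (30720.7, 12382.1, 93009).
So ∂z/∂easting = −n_x/n_z = −0.33030 and ∂z/∂northing = −n_y/n_z = −0.13313.
Gradient magnitude |∇z| = √(a² + b²) = √(0.10910 + 0.01772) = 0.35612.
True dip = arctan(0.35612) = 19.6°, dipping toward ENE (azimuth ≈ 068°).

19.6°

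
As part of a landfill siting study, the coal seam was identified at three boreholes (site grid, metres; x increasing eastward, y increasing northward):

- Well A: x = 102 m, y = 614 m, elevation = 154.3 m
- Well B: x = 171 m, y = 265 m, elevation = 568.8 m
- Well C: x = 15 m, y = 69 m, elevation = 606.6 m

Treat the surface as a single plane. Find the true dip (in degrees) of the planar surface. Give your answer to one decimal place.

54.6°

Two edge vectors: Well A→Well B = (69, -349, 414.5), Well A→Well C = (-87, -545, 452.3).
Normal n = (Well A→Well B) × (Well A→Well C) = (68049.8, -67270.2, -67968).
So ∂z/∂x = −n_x/n_z = 1.00120 and ∂z/∂y = −n_y/n_z = −0.98973.
Gradient magnitude |∇z| = √(a² + b²) = √(1.00241 + 0.97957) = 1.40783.
True dip = arctan(1.40783) = 54.6°, dipping toward NW (azimuth ≈ 315°).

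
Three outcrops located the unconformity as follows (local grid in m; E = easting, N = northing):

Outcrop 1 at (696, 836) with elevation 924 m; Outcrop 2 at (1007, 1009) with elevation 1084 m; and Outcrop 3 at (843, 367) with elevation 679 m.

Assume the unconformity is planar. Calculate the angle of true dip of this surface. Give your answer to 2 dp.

31.49°

Two edge vectors: Outcrop 1→Outcrop 2 = (311, 173, 160), Outcrop 1→Outcrop 3 = (147, -469, -245).
Normal n = (Outcrop 1→Outcrop 2) × (Outcrop 1→Outcrop 3) = (32655, 99715, -171290).
So ∂z/∂E = −n_x/n_z = 0.19064 and ∂z/∂N = −n_y/n_z = 0.58214.
Gradient magnitude |∇z| = √(a² + b²) = √(0.03634 + 0.33889) = 0.61256.
True dip = arctan(0.61256) = 31.49°, dipping toward SSW (azimuth ≈ 198°).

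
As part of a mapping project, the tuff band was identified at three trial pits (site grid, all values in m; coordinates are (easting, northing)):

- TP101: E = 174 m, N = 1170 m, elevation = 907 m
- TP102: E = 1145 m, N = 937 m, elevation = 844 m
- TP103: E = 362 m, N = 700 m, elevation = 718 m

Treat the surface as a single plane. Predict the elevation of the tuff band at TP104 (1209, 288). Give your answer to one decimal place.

576.2 m

Two edge vectors: TP101→TP102 = (971, -233, -63), TP101→TP103 = (188, -470, -189).
Normal n = (TP101→TP102) × (TP101→TP103) = (14427, 171675, -412566).
So ∂z/∂E = −n_x/n_z = 0.034969 and ∂z/∂N = −n_y/n_z = 0.416115.
Intercept c from TP101: 907 − 6.08 − 486.85 = 414.06.
At (1209, 288): z = 42.3 + 119.8 + 414.06 = 576.2 m.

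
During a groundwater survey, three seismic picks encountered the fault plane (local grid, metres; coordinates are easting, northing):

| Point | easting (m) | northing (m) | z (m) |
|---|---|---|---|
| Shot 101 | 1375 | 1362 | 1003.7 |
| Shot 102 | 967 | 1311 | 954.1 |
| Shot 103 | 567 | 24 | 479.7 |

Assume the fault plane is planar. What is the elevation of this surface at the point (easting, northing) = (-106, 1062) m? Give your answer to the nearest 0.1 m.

Two edge vectors: Shot 101→Shot 102 = (-408, -51, -49.6), Shot 101→Shot 103 = (-808, -1338, -524).
Normal n = (Shot 101→Shot 102) × (Shot 101→Shot 103) = (-39640.8, -173715.2, 504696).
So ∂z/∂easting = −n_x/n_z = 0.078544 and ∂z/∂northing = −n_y/n_z = 0.344198.
Intercept c from Shot 101: 1003.7 − 108.00 − 468.80 = 426.90.
At (-106, 1062): z = −8.3 + 365.5 + 426.90 = 784.1 m.

784.1 m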